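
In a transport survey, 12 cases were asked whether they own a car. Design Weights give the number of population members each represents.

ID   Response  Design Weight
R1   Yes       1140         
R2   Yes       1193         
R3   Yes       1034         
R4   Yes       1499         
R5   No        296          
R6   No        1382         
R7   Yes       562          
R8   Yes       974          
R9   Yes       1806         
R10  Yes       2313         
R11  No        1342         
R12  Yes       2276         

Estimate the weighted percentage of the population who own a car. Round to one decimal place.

Sum of weights for 'Yes' = 1140 + 1193 + 1034 + 1499 + 562 + 974 + 1806 + 2313 + 2276 = 12797
Total weight = 1140 + 1193 + 1034 + 1499 + 296 + 1382 + 562 + 974 + 1806 + 2313 + 1342 + 2276 = 15817
Weighted proportion = 12797 / 15817 = 0.80906619 → 80.906619%

80.9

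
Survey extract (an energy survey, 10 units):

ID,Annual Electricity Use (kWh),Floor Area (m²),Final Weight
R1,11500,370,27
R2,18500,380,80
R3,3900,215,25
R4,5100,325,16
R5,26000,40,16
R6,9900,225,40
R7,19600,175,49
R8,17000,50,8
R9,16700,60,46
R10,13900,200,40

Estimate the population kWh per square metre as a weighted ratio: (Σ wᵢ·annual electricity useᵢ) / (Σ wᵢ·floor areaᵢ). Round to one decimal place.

Σ wᵢ·y = 11500×27 + 18500×80 + 3900×25 + 5100×16 + 26000×16 + 9900×40 + 19600×49 + 17000×8 + 16700×46 + 13900×40
  = 5202200
Σ wᵢ·x = 370×27 + 380×80 + 215×25 + 325×16 + 40×16 + 225×40 + 175×49 + 50×8 + 60×46 + 200×40
  = 80340
Ratio = 5202200 / 80340 = 64.752303

64.8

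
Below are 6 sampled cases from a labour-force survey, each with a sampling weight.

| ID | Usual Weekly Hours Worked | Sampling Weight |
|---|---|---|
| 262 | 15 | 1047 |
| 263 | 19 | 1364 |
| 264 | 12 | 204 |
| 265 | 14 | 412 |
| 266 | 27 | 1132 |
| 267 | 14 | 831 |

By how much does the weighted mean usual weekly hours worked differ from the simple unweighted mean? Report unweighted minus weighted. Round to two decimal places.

Unweighted sum = 101
Unweighted mean = 101 / 6 = 16.833333
Weighted sum = 15×1047 + 19×1364 + 12×204 + 14×412 + 27×1132 + 14×831
  = 15705 + 25916 + 2448 + 5768 + 30564 + 11634 = 92035
Sum of weights = 1047 + 1364 + 204 + 412 + 1132 + 831 = 4990
Weighted mean = 92035 / 4990 = 18.443888
Difference (unweighted minus weighted) = -1.6105544

-1.61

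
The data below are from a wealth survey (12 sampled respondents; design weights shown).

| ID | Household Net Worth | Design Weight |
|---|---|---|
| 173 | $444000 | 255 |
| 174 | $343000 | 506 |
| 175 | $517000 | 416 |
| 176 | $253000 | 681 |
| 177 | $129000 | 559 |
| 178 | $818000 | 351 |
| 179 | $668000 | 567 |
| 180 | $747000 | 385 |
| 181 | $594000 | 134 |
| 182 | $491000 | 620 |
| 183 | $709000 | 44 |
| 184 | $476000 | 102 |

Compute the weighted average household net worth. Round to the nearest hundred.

468300

Weighted sum = 2163487000
Sum of weights = 255 + 506 + 416 + 681 + 559 + 351 + 567 + 385 + 134 + 620 + 44 + 102 = 4620
Weighted mean = 2163487000 / 4620 = 468287.23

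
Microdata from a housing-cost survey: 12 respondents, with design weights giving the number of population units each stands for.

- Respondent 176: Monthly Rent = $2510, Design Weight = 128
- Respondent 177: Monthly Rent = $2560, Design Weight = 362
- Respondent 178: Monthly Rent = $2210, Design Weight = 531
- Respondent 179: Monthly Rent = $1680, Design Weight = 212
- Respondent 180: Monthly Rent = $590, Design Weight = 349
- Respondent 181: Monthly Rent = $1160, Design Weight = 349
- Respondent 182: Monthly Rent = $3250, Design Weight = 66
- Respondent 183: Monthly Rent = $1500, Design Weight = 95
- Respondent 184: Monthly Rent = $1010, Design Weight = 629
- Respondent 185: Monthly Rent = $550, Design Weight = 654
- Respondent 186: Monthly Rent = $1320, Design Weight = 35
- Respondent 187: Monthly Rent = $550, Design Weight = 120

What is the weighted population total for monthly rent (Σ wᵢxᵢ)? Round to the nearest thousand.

4853000

Weighted total = 2510×128 + 2560×362 + 2210×531 + 1680×212 + 590×349 + 1160×349 + 3250×66 + 1500×95 + 1010×629 + 550×654 + 1320×35 + 550×120
  = 321280 + 926720 + 1173510 + 356160 + 205910 + 404840 + 214500 + 142500 + 635290 + 359700 + 46200 + 66000 = 4852610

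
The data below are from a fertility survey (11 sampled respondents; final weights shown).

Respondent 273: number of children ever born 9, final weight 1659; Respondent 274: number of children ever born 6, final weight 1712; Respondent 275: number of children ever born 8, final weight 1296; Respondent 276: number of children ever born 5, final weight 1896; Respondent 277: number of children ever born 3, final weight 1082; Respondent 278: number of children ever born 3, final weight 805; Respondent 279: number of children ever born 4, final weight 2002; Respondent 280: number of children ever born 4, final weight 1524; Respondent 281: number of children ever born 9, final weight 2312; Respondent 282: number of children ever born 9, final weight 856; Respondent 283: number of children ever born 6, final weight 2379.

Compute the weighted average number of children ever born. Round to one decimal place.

Weighted sum = 9×1659 + 6×1712 + 8×1296 + 5×1896 + 3×1082 + 3×805 + 4×2002 + 4×1524 + 9×2312 + 9×856 + 6×2379
  = 14931 + 10272 + 10368 + 9480 + 3246 + 2415 + 8008 + 6096 + 20808 + 7704 + 14274 = 107602
Sum of weights = 17523
Weighted mean = 107602 / 17523 = 6.1406152

6.1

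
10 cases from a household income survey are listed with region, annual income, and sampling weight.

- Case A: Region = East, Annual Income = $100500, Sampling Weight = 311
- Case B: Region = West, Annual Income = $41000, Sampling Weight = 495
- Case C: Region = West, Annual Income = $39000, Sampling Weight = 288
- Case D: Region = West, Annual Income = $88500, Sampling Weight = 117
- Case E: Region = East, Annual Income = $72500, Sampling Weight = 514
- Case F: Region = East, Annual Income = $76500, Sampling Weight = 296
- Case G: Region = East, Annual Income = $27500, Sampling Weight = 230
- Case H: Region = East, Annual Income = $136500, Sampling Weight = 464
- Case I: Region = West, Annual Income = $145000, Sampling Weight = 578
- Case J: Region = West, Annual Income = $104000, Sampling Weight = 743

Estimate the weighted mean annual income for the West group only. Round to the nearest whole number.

91384

West rows: B, C, D, I, J
Weighted sum = 41000×495 + 39000×288 + 88500×117 + 145000×578 + 104000×743
  = 202963500
Sum of weights = 495 + 288 + 117 + 578 + 743 = 2221
Weighted mean = 202963500 / 2221 = 91383.836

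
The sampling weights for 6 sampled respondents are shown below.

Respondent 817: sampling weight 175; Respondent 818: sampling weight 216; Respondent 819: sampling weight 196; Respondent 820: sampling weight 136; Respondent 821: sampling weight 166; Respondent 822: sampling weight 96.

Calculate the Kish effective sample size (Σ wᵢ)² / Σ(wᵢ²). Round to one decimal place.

5.7

Σ wᵢ = 175 + 216 + 196 + 136 + 166 + 96 = 985
Σ wᵢ² = 30625 + 46656 + 38416 + 18496 + 27556 + 9216 = 170965
n_eff = 985² / 170965 = 970225 / 170965 = 5.674992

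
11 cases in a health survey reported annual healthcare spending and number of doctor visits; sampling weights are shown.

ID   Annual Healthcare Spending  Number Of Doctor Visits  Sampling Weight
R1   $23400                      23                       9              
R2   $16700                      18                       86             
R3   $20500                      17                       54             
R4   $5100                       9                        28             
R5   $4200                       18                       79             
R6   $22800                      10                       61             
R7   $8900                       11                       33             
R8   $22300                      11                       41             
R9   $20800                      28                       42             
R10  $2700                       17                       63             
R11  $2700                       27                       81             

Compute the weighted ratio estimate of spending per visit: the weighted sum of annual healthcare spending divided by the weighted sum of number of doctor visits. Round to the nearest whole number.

Σ wᵢ·y = 23400×9 + 16700×86 + 20500×54 + 5100×28 + 4200×79 + 22800×61 + 8900×33 + 22300×41 + 20800×42 + 2700×63 + 2700×81
  = 210600 + 1436200 + 1107000 + 142800 + 331800 + 1390800 + 293700 + 914300 + 873600 + 170100 + 218700 = 7089600
Σ wᵢ·x = 23×9 + 18×86 + 17×54 + 9×28 + 18×79 + 10×61 + 11×33 + 11×41 + 28×42 + 17×63 + 27×81
  = 207 + 1548 + 918 + 252 + 1422 + 610 + 363 + 451 + 1176 + 1071 + 2187 = 10205
Ratio = 7089600 / 10205 = 694.71828

695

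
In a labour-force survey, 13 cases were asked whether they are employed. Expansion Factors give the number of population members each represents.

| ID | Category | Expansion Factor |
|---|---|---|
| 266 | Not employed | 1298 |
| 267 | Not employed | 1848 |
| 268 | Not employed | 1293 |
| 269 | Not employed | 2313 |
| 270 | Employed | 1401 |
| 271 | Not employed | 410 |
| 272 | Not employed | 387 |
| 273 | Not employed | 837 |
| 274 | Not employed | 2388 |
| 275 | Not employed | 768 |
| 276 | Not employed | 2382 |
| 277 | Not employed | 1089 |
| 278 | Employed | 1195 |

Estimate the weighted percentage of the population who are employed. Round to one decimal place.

14.7

Sum of weights for 'Employed' = 1401 + 1195 = 2596
Total weight = 17609
Weighted proportion = 2596 / 17609 = 0.14742461 → 14.742461%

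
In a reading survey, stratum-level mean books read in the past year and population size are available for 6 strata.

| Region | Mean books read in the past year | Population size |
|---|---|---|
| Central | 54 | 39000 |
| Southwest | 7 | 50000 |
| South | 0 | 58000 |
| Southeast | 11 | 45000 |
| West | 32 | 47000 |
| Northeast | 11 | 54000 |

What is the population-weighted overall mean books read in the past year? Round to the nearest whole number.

Σ Nₕ·x̄ₕ = 5049000
Σ Nₕ = 39000 + 50000 + 58000 + 45000 + 47000 + 54000 = 293000
Overall mean = 5049000 / 293000 = 17.232082

17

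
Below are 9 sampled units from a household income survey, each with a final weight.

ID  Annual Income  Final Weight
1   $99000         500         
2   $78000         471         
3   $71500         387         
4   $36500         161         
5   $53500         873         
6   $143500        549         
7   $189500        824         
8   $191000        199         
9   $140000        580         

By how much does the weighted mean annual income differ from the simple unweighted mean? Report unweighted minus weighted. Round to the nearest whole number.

-3186

Unweighted sum = 99000 + 78000 + 71500 + 36500 + 53500 + 143500 + 189500 + 191000 + 140000 = 1002500
Unweighted mean = 1002500 / 9 = 111388.89
Weighted sum = 99000×500 + 78000×471 + 71500×387 + 36500×161 + 53500×873 + 143500×549 + 189500×824 + 191000×199 + 140000×580
  = 49500000 + 36738000 + 27670500 + 5876500 + 46705500 + 78781500 + 156148000 + 38009000 + 81200000 = 520629000
Sum of weights = 4544
Weighted mean = 520629000 / 4544 = 114575.04
Difference (unweighted minus weighted) = -3186.1551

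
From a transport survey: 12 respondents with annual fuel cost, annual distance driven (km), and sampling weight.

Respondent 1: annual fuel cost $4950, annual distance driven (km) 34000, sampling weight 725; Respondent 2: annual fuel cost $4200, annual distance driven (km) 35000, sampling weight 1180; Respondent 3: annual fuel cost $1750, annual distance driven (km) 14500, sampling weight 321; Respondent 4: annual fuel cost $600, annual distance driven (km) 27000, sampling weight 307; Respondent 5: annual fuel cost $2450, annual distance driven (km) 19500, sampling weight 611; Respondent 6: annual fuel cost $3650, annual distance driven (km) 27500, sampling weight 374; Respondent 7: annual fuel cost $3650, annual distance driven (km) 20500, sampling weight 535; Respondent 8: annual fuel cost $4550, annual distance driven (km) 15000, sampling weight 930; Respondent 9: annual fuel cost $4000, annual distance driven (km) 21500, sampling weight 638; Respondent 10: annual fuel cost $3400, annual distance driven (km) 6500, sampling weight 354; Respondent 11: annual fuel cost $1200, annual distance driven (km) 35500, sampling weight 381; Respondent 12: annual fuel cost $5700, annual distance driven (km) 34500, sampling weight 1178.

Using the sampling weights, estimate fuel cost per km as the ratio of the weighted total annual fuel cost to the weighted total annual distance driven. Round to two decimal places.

Σ wᵢ·y = 4950×725 + 4200×1180 + 1750×321 + 600×307 + 2450×611 + 3650×374 + 3650×535 + 4550×930 + 4000×638 + 3400×354 + 1200×381 + 5700×1178
  = 3588750 + 4956000 + 561750 + 184200 + 1496950 + 1365100 + 1952750 + 4231500 + 2552000 + 1203600 + 457200 + 6714600 = 29264400
Σ wᵢ·x = 34000×725 + 35000×1180 + 14500×321 + 27000×307 + 19500×611 + 27500×374 + 20500×535 + 15000×930 + 21500×638 + 6500×354 + 35500×381 + 34500×1178
  = 24650000 + 41300000 + 4654500 + 8289000 + 11914500 + 10285000 + 10967500 + 13950000 + 13717000 + 2301000 + 13525500 + 40641000 = 196195000
Ratio = 29264400 / 196195000 = 0.14915976

0.15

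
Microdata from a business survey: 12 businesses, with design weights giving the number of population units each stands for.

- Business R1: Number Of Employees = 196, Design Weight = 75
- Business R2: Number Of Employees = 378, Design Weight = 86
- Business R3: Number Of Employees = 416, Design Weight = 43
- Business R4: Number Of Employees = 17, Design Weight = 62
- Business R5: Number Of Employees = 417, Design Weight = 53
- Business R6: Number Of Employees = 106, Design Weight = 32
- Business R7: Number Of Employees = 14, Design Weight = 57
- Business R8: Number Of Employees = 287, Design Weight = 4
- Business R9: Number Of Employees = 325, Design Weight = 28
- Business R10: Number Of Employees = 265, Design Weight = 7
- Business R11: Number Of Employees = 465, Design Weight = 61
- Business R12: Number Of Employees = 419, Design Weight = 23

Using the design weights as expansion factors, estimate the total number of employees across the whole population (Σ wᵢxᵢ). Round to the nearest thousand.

143000

Weighted total = 196×75 + 378×86 + 416×43 + 17×62 + 417×53 + 106×32 + 14×57 + 287×4 + 325×28 + 265×7 + 465×61 + 419×23
  = 14700 + 32508 + 17888 + 1054 + 22101 + 3392 + 798 + 1148 + 9100 + 1855 + 28365 + 9637 = 142546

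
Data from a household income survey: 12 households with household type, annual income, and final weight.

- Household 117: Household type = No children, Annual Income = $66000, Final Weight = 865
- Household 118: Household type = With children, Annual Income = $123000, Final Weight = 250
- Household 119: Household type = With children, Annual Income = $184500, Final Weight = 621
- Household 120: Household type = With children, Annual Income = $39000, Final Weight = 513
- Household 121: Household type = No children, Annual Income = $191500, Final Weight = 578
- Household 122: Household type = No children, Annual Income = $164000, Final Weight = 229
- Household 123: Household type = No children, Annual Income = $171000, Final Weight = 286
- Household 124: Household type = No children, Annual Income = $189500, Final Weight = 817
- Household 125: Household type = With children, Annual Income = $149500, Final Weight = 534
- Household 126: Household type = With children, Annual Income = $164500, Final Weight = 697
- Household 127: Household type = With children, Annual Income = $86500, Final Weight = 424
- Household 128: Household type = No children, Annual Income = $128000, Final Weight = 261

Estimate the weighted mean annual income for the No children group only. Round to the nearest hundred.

145700

No children rows: 117, 121, 122, 123, 124, 128
Weighted sum = 66000×865 + 191500×578 + 164000×229 + 171000×286 + 189500×817 + 128000×261
  = 57090000 + 110687000 + 37556000 + 48906000 + 154821500 + 33408000 = 442468500
Sum of weights = 3036
Weighted mean = 442468500 / 3036 = 145740.61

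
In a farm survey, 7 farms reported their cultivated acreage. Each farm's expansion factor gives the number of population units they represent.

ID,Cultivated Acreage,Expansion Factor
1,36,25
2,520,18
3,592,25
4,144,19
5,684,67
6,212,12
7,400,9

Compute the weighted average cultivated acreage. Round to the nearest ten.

Weighted sum = 79768
Sum of weights = 25 + 18 + 25 + 19 + 67 + 12 + 9 = 175
Weighted mean = 79768 / 175 = 455.81714

460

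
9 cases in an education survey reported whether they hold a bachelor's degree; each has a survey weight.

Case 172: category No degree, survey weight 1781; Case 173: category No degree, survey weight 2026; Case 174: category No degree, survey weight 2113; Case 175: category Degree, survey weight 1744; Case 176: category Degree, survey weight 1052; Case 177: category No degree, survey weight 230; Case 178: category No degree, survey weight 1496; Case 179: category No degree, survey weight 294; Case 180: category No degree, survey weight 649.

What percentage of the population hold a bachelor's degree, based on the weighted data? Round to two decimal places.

Sum of weights for 'Degree' = 1744 + 1052 = 2796
Total weight = 1781 + 2026 + 2113 + 1744 + 1052 + 230 + 1496 + 294 + 649 = 11385
Weighted proportion = 2796 / 11385 = 0.2455863 → 24.55863%

24.56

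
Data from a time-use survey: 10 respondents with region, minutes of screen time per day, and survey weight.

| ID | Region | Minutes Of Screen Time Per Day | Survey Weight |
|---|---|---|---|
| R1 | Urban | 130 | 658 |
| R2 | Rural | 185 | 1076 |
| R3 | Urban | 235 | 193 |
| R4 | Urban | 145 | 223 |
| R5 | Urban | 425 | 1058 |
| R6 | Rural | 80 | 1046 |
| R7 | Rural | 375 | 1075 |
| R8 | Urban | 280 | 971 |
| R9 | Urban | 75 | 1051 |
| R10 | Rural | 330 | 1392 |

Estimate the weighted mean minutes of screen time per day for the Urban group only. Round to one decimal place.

232.0

Urban rows: R1, R3, R4, R5, R8, R9
Weighted sum = 963585
Sum of weights = 4154
Weighted mean = 963585 / 4154 = 231.96558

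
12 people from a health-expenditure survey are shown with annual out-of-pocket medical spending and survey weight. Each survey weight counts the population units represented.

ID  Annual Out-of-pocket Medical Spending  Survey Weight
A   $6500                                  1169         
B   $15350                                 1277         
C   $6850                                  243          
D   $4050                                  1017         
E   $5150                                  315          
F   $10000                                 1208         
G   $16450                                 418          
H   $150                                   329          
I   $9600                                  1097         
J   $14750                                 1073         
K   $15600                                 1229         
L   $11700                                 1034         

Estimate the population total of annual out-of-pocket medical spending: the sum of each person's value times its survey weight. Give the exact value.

Weighted total = 6500×1169 + 15350×1277 + 6850×243 + 4050×1017 + 5150×315 + 10000×1208 + 16450×418 + 150×329 + 9600×1097 + 14750×1073 + 15600×1229 + 11700×1034
  = 7598500 + 19601950 + 1664550 + 4118850 + 1622250 + 12080000 + 6876100 + 49350 + 10531200 + 15826750 + 19172400 + 12097800 = 111239700

111239700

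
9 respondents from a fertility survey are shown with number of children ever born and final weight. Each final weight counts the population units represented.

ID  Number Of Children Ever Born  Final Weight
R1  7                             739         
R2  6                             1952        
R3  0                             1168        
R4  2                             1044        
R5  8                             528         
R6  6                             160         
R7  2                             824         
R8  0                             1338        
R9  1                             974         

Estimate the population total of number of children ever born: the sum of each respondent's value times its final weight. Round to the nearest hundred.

26800

Weighted total = 7×739 + 6×1952 + 0×1168 + 2×1044 + 8×528 + 6×160 + 2×824 + 0×1338 + 1×974
  = 5173 + 11712 + 0 + 2088 + 4224 + 960 + 1648 + 0 + 974 = 26779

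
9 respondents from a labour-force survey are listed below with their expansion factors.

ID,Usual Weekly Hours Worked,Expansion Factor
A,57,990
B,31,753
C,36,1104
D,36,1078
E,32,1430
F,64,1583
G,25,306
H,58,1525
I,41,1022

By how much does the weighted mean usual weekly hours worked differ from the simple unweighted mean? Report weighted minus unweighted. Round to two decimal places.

3.06

Unweighted sum = 57 + 31 + 36 + 36 + 32 + 64 + 25 + 58 + 41 = 380
Unweighted mean = 380 / 9 = 42.222222
Weighted sum = 57×990 + 31×753 + 36×1104 + 36×1078 + 32×1430 + 64×1583 + 25×306 + 58×1525 + 41×1022
  = 56430 + 23343 + 39744 + 38808 + 45760 + 101312 + 7650 + 88450 + 41902 = 443399
Sum of weights = 990 + 753 + 1104 + 1078 + 1430 + 1583 + 306 + 1525 + 1022 = 9791
Weighted mean = 443399 / 9791 = 45.286385
Difference (weighted minus unweighted) = 3.0641632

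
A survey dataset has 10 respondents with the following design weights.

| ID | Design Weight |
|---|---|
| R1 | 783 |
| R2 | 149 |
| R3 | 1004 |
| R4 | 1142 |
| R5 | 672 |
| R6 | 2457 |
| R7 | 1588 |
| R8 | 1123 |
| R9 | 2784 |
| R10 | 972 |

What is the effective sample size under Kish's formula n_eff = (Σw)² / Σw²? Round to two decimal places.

7.33

Σ wᵢ = 783 + 149 + 1004 + 1142 + 672 + 2457 + 1588 + 1123 + 2784 + 972 = 12674
Σ wᵢ² = 613089 + 22201 + 1008016 + 1304164 + 451584 + 6036849 + 2521744 + 1261129 + 7750656 + 944784 = 21914216
n_eff = 12674² / 21914216 = 160630276 / 21914216 = 7.3299577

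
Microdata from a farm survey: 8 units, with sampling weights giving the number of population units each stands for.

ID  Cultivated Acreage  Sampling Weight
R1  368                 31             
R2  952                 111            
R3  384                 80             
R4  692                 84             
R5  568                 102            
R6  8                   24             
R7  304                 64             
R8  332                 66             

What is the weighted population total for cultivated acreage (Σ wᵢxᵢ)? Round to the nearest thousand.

305000

Weighted total = 368×31 + 952×111 + 384×80 + 692×84 + 568×102 + 8×24 + 304×64 + 332×66
  = 305424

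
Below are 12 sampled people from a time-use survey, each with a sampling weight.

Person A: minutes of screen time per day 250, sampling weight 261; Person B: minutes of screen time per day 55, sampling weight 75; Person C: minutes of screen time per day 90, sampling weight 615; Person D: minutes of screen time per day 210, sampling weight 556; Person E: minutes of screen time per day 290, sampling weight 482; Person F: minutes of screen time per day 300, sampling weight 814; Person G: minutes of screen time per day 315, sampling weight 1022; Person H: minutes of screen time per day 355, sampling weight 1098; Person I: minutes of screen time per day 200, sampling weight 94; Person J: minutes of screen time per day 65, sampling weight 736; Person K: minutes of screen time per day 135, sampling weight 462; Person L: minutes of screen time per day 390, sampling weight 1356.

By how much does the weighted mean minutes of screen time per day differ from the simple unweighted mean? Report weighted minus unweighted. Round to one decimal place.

42.3

Unweighted sum = 2655
Unweighted mean = 2655 / 12 = 221.25
Weighted sum = 250×261 + 55×75 + 90×615 + 210×556 + 290×482 + 300×814 + 315×1022 + 355×1098 + 200×94 + 65×736 + 135×462 + 390×1356
  = 1995035
Sum of weights = 7571
Weighted mean = 1995035 / 7571 = 263.5101
Difference (weighted minus unweighted) = 42.260104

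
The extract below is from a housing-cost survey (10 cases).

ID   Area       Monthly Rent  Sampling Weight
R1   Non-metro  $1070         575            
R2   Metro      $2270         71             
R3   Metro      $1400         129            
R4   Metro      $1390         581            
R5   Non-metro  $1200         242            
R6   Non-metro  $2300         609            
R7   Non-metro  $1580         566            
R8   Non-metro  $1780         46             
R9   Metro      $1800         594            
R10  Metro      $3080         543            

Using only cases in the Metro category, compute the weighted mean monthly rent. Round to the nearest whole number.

Metro rows: R2, R3, R4, R9, R10
Weighted sum = 2270×71 + 1400×129 + 1390×581 + 1800×594 + 3080×543
  = 161170 + 180600 + 807590 + 1069200 + 1672440 = 3891000
Sum of weights = 71 + 129 + 581 + 594 + 543 = 1918
Weighted mean = 3891000 / 1918 = 2028.6757

2029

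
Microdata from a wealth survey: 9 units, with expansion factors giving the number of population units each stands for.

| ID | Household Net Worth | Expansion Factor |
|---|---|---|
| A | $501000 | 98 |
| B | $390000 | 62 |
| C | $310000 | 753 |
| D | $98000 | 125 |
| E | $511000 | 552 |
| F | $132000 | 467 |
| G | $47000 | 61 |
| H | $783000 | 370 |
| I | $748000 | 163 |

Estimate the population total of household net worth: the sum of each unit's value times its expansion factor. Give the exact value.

Weighted total = 1077175000

1077175000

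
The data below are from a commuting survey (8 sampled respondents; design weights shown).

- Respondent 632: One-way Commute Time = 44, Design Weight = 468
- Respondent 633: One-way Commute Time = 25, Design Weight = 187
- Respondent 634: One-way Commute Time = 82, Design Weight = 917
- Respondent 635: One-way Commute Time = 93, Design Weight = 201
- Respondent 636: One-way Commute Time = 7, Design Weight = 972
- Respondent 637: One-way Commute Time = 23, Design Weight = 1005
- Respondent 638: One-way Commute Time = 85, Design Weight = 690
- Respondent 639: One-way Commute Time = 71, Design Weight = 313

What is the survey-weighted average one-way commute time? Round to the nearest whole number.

Weighted sum = 44×468 + 25×187 + 82×917 + 93×201 + 7×972 + 23×1005 + 85×690 + 71×313
  = 229946
Sum of weights = 468 + 187 + 917 + 201 + 972 + 1005 + 690 + 313 = 4753
Weighted mean = 229946 / 4753 = 48.379129

48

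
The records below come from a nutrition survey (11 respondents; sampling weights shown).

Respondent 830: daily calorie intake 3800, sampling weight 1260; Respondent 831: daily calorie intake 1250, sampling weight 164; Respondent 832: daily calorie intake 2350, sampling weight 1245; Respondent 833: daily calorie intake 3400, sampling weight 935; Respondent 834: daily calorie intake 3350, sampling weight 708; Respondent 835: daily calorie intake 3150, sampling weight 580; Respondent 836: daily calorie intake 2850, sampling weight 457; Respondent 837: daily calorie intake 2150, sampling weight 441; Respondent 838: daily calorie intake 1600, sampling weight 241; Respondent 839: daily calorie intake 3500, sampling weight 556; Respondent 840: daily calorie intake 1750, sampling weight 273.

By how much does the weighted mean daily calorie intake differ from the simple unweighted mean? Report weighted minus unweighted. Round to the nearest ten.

320

Unweighted sum = 3800 + 1250 + 2350 + 3400 + 3350 + 3150 + 2850 + 2150 + 1600 + 3500 + 1750 = 29150
Unweighted mean = 29150 / 11 = 2650
Weighted sum = 3800×1260 + 1250×164 + 2350×1245 + 3400×935 + 3350×708 + 3150×580 + 2850×457 + 2150×441 + 1600×241 + 3500×556 + 1750×273
  = 4788000 + 205000 + 2925750 + 3179000 + 2371800 + 1827000 + 1302450 + 948150 + 385600 + 1946000 + 477750 = 20356500
Sum of weights = 6860
Weighted mean = 20356500 / 6860 = 2967.4198
Difference (weighted minus unweighted) = 317.41983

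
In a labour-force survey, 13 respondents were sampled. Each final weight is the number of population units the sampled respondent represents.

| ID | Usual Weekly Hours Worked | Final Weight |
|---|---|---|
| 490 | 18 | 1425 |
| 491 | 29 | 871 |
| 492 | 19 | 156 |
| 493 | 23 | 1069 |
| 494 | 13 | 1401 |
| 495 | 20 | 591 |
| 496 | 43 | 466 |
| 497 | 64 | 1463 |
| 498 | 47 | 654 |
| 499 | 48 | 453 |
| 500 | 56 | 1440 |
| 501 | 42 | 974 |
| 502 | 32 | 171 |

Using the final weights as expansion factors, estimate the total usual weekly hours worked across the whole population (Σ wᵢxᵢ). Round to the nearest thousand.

Weighted total = 401665

402000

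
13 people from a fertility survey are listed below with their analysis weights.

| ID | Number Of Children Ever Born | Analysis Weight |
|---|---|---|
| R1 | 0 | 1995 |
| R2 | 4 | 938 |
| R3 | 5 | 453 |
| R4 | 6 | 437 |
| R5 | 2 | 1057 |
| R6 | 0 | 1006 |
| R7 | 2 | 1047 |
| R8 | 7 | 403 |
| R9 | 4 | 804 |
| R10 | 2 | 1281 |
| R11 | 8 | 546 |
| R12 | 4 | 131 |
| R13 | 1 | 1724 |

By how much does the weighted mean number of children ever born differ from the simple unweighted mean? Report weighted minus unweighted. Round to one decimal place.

-1.1

Unweighted sum = 45
Unweighted mean = 45 / 13 = 3.4615385
Weighted sum = 28062
Sum of weights = 11822
Weighted mean = 28062 / 11822 = 2.37371
Difference (weighted minus unweighted) = -1.0878284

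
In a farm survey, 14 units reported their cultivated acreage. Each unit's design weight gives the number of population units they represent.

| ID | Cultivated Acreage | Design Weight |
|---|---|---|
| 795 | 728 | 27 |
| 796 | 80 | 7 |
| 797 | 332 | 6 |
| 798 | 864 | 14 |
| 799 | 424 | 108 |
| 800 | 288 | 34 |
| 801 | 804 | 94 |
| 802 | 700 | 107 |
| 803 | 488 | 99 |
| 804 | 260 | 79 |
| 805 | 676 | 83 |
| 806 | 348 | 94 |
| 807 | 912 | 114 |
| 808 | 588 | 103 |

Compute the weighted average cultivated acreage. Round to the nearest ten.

580

Weighted sum = 562568
Sum of weights = 969
Weighted mean = 562568 / 969 = 580.56553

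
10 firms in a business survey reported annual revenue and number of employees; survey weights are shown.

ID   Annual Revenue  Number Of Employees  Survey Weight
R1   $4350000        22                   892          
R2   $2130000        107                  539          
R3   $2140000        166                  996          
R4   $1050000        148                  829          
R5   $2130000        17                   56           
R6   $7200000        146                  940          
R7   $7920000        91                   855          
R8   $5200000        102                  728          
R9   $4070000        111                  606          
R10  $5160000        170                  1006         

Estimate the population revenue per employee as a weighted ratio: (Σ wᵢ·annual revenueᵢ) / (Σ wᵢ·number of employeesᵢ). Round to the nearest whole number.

37066

Σ wᵢ·y = 33132020000
Σ wᵢ·x = 22×892 + 107×539 + 166×996 + 148×829 + 17×56 + 146×940 + 91×855 + 102×728 + 111×606 + 170×1006
  = 19624 + 57673 + 165336 + 122692 + 952 + 137240 + 77805 + 74256 + 67266 + 171020 = 893864
Ratio = 33132020000 / 893864 = 37066.064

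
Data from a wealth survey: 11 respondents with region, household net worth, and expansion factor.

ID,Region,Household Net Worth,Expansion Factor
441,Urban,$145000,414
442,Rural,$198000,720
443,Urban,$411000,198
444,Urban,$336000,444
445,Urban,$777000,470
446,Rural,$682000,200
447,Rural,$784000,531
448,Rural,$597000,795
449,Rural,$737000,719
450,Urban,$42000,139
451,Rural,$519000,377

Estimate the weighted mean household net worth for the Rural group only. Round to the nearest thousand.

Rural rows: 442, 446, 447, 448, 449, 451
Weighted sum = 198000×720 + 682000×200 + 784000×531 + 597000×795 + 737000×719 + 519000×377
  = 142560000 + 136400000 + 416304000 + 474615000 + 529903000 + 195663000 = 1895445000
Sum of weights = 720 + 200 + 531 + 795 + 719 + 377 = 3342
Weighted mean = 1895445000 / 3342 = 567158.89

567000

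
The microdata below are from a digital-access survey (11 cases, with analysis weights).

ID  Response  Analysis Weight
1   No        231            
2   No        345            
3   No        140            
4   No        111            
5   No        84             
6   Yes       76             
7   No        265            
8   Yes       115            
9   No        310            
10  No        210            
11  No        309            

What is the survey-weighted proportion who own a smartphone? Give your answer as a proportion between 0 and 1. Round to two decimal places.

0.09

Sum of weights for 'Yes' = 76 + 115 = 191
Total weight = 231 + 345 + 140 + 111 + 84 + 76 + 265 + 115 + 310 + 210 + 309 = 2196
Weighted proportion = 191 / 2196 = 0.086976321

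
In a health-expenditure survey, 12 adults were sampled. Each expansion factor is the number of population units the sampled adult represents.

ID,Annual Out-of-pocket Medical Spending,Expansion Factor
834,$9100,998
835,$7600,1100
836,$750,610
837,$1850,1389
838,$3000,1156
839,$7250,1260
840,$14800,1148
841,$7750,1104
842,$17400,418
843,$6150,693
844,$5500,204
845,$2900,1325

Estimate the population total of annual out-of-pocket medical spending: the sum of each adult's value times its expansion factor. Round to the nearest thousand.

Weighted total = 9100×998 + 7600×1100 + 750×610 + 1850×1389 + 3000×1156 + 7250×1260 + 14800×1148 + 7750×1104 + 17400×418 + 6150×693 + 5500×204 + 2900×1325
  = 9081800 + 8360000 + 457500 + 2569650 + 3468000 + 9135000 + 16990400 + 8556000 + 7273200 + 4261950 + 1122000 + 3842500 = 75118000

75118000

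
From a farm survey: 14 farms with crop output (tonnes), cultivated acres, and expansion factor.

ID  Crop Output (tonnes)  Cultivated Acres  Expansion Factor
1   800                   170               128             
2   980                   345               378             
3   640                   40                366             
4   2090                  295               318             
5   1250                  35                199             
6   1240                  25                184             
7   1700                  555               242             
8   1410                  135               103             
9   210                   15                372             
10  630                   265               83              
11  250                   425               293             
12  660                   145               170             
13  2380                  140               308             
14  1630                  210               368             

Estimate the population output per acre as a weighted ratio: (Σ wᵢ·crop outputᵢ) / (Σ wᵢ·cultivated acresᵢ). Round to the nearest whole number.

6

Σ wᵢ·y = 4053980
Σ wᵢ·x = 717550
Ratio = 4053980 / 717550 = 5.6497526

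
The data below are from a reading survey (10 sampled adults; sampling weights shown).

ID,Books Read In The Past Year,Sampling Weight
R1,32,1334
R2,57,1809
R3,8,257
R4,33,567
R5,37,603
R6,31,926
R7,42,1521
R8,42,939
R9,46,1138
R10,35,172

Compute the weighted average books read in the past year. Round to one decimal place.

40.9

Weighted sum = 32×1334 + 57×1809 + 8×257 + 33×567 + 37×603 + 31×926 + 42×1521 + 42×939 + 46×1138 + 35×172
  = 379273
Sum of weights = 1334 + 1809 + 257 + 567 + 603 + 926 + 1521 + 939 + 1138 + 172 = 9266
Weighted mean = 379273 / 9266 = 40.931686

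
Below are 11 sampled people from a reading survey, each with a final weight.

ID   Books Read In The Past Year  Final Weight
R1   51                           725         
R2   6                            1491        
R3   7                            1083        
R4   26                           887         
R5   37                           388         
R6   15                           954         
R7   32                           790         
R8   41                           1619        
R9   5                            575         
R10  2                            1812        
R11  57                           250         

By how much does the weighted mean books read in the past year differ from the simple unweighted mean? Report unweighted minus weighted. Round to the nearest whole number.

5

Unweighted sum = 51 + 6 + 7 + 26 + 37 + 15 + 32 + 41 + 5 + 2 + 57 = 279
Unweighted mean = 279 / 11 = 25.363636
Weighted sum = 51×725 + 6×1491 + 7×1083 + 26×887 + 37×388 + 15×954 + 32×790 + 41×1619 + 5×575 + 2×1812 + 57×250
  = 36975 + 8946 + 7581 + 23062 + 14356 + 14310 + 25280 + 66379 + 2875 + 3624 + 14250 = 217638
Sum of weights = 10574
Weighted mean = 217638 / 10574 = 20.582372
Difference (unweighted minus weighted) = 4.7812645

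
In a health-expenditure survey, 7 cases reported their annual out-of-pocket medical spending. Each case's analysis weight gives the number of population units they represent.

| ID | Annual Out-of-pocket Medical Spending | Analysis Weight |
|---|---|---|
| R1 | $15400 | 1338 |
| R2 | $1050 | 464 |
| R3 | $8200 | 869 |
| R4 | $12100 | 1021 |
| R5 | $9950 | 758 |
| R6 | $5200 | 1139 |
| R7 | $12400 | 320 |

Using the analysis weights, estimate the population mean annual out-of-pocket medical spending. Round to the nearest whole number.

Weighted sum = 58005200
Sum of weights = 1338 + 464 + 869 + 1021 + 758 + 1139 + 320 = 5909
Weighted mean = 58005200 / 5909 = 9816.4156

9816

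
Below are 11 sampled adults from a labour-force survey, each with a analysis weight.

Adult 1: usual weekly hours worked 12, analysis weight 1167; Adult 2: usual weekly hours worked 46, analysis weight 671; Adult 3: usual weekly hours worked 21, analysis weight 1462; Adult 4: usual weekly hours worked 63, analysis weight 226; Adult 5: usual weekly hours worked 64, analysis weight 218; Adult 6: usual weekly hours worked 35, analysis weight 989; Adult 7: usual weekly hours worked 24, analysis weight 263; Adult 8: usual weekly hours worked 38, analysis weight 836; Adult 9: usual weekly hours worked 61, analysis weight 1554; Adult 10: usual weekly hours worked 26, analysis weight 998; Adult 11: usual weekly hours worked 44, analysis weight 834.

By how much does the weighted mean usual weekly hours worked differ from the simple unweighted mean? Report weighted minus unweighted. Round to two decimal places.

-3.23

Unweighted sum = 12 + 46 + 21 + 63 + 64 + 35 + 24 + 38 + 61 + 26 + 44 = 434
Unweighted mean = 434 / 11 = 39.454545
Weighted sum = 12×1167 + 46×671 + 21×1462 + 63×226 + 64×218 + 35×989 + 24×263 + 38×836 + 61×1554 + 26×998 + 44×834
  = 333895
Sum of weights = 1167 + 671 + 1462 + 226 + 218 + 989 + 263 + 836 + 1554 + 998 + 834 = 9218
Weighted mean = 333895 / 9218 = 36.222066
Difference (weighted minus unweighted) = -3.2324799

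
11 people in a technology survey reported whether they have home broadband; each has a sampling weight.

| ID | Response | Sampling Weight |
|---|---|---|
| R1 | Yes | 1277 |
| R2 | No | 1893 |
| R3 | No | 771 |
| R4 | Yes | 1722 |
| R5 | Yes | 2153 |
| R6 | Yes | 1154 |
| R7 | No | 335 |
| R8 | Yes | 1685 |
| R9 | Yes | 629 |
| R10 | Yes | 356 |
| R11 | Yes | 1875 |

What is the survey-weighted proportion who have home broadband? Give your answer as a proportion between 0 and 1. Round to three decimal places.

0.783

Sum of weights for 'Yes' = 1277 + 1722 + 2153 + 1154 + 1685 + 629 + 356 + 1875 = 10851
Total weight = 13850
Weighted proportion = 10851 / 13850 = 0.7834657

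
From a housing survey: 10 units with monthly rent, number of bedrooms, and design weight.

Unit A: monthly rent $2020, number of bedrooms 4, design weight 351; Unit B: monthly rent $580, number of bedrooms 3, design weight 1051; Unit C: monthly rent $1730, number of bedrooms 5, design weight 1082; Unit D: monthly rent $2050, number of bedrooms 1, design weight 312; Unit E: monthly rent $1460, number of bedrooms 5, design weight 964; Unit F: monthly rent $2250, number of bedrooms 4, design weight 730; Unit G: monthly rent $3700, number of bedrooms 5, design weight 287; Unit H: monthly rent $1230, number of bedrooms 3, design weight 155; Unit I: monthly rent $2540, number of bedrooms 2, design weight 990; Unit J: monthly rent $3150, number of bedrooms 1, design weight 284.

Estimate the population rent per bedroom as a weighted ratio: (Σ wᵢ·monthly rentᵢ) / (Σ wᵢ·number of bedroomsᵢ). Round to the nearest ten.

520

Σ wᵢ·y = 2020×351 + 580×1051 + 1730×1082 + 2050×312 + 1460×964 + 2250×730 + 3700×287 + 1230×155 + 2540×990 + 3150×284
  = 709020 + 609580 + 1871860 + 639600 + 1407440 + 1642500 + 1061900 + 190650 + 2514600 + 894600 = 11541750
Σ wᵢ·x = 4×351 + 3×1051 + 5×1082 + 1×312 + 5×964 + 4×730 + 5×287 + 3×155 + 2×990 + 1×284
  = 1404 + 3153 + 5410 + 312 + 4820 + 2920 + 1435 + 465 + 1980 + 284 = 22183
Ratio = 11541750 / 22183 = 520.29707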